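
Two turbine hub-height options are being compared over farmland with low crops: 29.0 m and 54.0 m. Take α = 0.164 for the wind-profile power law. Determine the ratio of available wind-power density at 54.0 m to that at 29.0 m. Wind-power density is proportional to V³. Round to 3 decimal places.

1.358

Speed ratio: V_B/V_A = (z_B/z_A)^α = (54.0/29.0)^0.164 = (1.8621)^0.164 = 1.10734
Power-density ratio: P_B/P_A = (V_B/V_A)³ = (1.10734)³ = 1.35781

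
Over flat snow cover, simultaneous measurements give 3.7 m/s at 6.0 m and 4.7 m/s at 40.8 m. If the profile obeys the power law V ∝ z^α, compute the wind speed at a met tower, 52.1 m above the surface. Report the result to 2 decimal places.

4.85 m/s

First find α: α = ln(V₂/V₁)/ln(z₂/z₁) = ln(4.7/3.7)/ln(40.8/6.0) = 0.23923/1.91692 = 0.1248
Extrapolate from 40.8 m to 52.1 m: V₃ = 4.7 × (52.1/40.8)^0.1248 = 4.7 × 1.0310 = 4.8456 m/s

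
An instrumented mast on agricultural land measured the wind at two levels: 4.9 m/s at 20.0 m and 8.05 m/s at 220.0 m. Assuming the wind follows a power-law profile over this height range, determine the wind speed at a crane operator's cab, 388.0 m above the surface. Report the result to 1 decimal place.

9.1 m/s

First find α: α = ln(V₂/V₁)/ln(z₂/z₁) = ln(8.05/4.9)/ln(220.0/20.0) = 0.49644/2.39790 = 0.2070
Extrapolate from 220.0 m to 388.0 m: V₃ = 8.05 × (388.0/220.0)^0.2070 = 8.05 × 1.1246 = 9.0534 m/s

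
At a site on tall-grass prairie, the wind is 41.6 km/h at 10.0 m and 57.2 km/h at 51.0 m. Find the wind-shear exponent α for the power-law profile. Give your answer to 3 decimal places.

α ≈ 0.195

Power law: V₂/V₁ = (z₂/z₁)^α ⇒ α = ln(V₂/V₁) / ln(z₂/z₁)
α = ln(57.2/41.6) / ln(51.0/10.0) = ln(1.3750) / ln(5.1000)
  = 0.31845 / 1.62924 = 0.19546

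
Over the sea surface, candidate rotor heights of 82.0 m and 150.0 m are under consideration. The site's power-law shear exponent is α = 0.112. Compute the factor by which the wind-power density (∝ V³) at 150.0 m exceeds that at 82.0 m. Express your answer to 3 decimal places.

1.225

Speed ratio: V_B/V_A = (z_B/z_A)^α = (150.0/82.0)^0.112 = (1.8293)^0.112 = 1.06998
Power-density ratio: P_B/P_A = (V_B/V_A)³ = (1.06998)³ = 1.22497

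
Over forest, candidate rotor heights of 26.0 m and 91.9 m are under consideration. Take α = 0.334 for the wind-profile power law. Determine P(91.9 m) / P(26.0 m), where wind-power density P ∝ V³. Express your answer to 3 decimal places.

Speed ratio: V_B/V_A = (z_B/z_A)^α = (91.9/26.0)^0.334 = (3.5346)^0.334 = 1.52457
Power-density ratio: P_B/P_A = (V_B/V_A)³ = (1.52457)³ = 3.54355

3.544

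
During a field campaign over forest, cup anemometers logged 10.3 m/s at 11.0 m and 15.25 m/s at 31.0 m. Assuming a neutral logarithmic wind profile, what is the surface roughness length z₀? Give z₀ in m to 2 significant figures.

z₀ ≈ 1.3 m

Log law: V(z) ∝ ln(z/z₀). With r = V₁/V₂ = 10.3/15.25 = 0.67541,
r · ln(z₂/z₀) = ln(z₁/z₀) ⇒ ln z₀ = (ln z₁ − r·ln z₂)/(1 − r)
ln z₀ = (2.39790 − 0.67541×3.43399) / 0.32459 = 0.2420
z₀ = exp(0.2420) = 1.274 m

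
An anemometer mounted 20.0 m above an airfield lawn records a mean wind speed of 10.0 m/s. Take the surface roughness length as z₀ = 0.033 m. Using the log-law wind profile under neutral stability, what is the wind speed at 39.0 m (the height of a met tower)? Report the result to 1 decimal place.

Log law: V(z) ∝ ln(z/z₀), so V₂/V₁ = ln(z₂/z₀) / ln(z₁/z₀).
ln(39.0/0.033) = 7.0748, ln(20.0/0.033) = 6.4070
V₂ = 10.0 × 7.0748/6.4070 = 10.0 × 1.1042 = 11.0423 m/s

11.0 m/s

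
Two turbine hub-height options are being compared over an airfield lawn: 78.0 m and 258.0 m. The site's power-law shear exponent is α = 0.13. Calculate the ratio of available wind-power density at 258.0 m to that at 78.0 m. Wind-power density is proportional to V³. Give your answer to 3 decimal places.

1.594

Speed ratio: V_B/V_A = (z_B/z_A)^α = (258.0/78.0)^0.13 = (3.3077)^0.13 = 1.16826
Power-density ratio: P_B/P_A = (V_B/V_A)³ = (1.16826)³ = 1.59446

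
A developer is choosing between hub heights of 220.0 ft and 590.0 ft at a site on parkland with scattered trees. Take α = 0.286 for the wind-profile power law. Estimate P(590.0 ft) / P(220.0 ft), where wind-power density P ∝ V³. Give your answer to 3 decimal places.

Speed ratio: V_B/V_A = (z_B/z_A)^α = (590.0/220.0)^0.286 = (2.6818)^0.286 = 1.32596
Power-density ratio: P_B/P_A = (V_B/V_A)³ = (1.32596)³ = 2.33127

2.331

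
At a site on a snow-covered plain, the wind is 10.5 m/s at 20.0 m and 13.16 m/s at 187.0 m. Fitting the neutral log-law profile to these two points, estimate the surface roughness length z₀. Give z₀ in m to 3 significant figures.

z₀ ≈ 0.00294 m

Log law: V(z) ∝ ln(z/z₀). With r = V₁/V₂ = 10.5/13.16 = 0.79787,
r · ln(z₂/z₀) = ln(z₁/z₀) ⇒ ln z₀ = (ln z₁ − r·ln z₂)/(1 − r)
ln z₀ = (2.99573 − 0.79787×5.23111) / 0.20213 = -5.8281
z₀ = exp(-5.8281) = 0.002944 m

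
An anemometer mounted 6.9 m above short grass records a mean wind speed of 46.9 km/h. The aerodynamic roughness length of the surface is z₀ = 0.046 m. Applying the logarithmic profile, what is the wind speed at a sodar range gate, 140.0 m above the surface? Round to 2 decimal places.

75.08 km/h

Log law: V(z) ∝ ln(z/z₀), so V₂/V₁ = ln(z₂/z₀) / ln(z₁/z₀).
ln(140.0/0.046) = 8.0208, ln(6.9/0.046) = 5.0106
V₂ = 46.9 × 8.0208/5.0106 = 46.9 × 1.6007 = 75.0750 km/h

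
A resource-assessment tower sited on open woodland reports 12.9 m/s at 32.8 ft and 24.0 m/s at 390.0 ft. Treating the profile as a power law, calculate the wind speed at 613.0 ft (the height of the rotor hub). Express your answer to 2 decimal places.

26.88 m/s

First find α: α = ln(V₂/V₁)/ln(z₂/z₁) = ln(24.0/12.9)/ln(390.0/32.8) = 0.62083/2.47572 = 0.2508
Extrapolate from 390.0 ft to 613.0 ft: V₃ = 24.0 × (613.0/390.0)^0.2508 = 24.0 × 1.1201 = 26.8819 m/s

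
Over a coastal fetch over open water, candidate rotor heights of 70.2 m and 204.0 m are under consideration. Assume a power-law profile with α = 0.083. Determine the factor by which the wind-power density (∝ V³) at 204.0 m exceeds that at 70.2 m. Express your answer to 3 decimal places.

Speed ratio: V_B/V_A = (z_B/z_A)^α = (204.0/70.2)^0.083 = (2.9060)^0.083 = 1.09258
Power-density ratio: P_B/P_A = (V_B/V_A)³ = (1.09258)³ = 1.30425

1.304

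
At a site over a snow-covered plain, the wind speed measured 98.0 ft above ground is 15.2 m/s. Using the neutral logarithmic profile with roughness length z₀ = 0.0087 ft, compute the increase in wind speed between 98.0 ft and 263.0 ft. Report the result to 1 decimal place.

1.6 m/s

Log law: V₂ = V₁ · ln(z₂/z₀)/ln(z₁/z₀) = 15.2 × 10.3166/9.3294 = 16.8084 m/s
ΔV = 16.8084 − 15.2 = 1.6084 m/s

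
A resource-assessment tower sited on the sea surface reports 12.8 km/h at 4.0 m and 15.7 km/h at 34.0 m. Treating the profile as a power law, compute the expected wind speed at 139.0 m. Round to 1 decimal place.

18.0 km/h

First find α: α = ln(V₂/V₁)/ln(z₂/z₁) = ln(15.7/12.8)/ln(34.0/4.0) = 0.20422/2.14007 = 0.0954
Extrapolate from 34.0 m to 139.0 m: V₃ = 15.7 × (139.0/34.0)^0.0954 = 15.7 × 1.1438 = 17.9579 km/h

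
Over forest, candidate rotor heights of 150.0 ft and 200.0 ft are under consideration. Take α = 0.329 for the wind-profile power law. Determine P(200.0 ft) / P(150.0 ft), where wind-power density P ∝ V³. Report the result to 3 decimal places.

Speed ratio: V_B/V_A = (z_B/z_A)^α = (200.0/150.0)^0.329 = (1.3333)^0.329 = 1.09927
Power-density ratio: P_B/P_A = (V_B/V_A)³ = (1.09927)³ = 1.32836

1.328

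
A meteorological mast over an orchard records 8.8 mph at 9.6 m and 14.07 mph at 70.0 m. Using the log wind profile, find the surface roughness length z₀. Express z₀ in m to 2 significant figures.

Log law: V(z) ∝ ln(z/z₀). With r = V₁/V₂ = 8.8/14.07 = 0.62544,
r · ln(z₂/z₀) = ln(z₁/z₀) ⇒ ln z₀ = (ln z₁ − r·ln z₂)/(1 − r)
ln z₀ = (2.26176 − 0.62544×4.24850) / 0.37456 = -1.0557
z₀ = exp(-1.0557) = 0.3479 m

z₀ ≈ 0.35 m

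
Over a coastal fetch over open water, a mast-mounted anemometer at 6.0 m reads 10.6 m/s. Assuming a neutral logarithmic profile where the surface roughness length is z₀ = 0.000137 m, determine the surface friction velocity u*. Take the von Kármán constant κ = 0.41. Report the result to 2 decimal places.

u* ≈ 0.41 m/s

Log law: V(z) = (u*/κ) · ln(z/z₀) ⇒ u* = κ · V / ln(z/z₀)
u* = 0.41 × 10.6 / ln(6.0/0.000137) = 0.41 × 10.6 / 10.6873
   = 4.3460 / 10.6873 = 0.4067 m/s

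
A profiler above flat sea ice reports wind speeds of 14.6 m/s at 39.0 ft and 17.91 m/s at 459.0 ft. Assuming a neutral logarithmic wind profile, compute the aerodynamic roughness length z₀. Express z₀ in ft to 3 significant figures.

Log law: V(z) ∝ ln(z/z₀). With r = V₁/V₂ = 14.6/17.91 = 0.81519,
r · ln(z₂/z₀) = ln(z₁/z₀) ⇒ ln z₀ = (ln z₁ − r·ln z₂)/(1 − r)
ln z₀ = (3.66356 − 0.81519×6.12905) / 0.18481 = -7.2114
z₀ = exp(-7.2114) = 0.0007381 ft

z₀ ≈ 0.000738 ft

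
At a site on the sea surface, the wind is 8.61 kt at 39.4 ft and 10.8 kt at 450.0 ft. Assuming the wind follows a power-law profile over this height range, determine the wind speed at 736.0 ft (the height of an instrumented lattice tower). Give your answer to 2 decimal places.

First find α: α = ln(V₂/V₁)/ln(z₂/z₁) = ln(10.8/8.61)/ln(450.0/39.4) = 0.22662/2.43548 = 0.0931
Extrapolate from 450.0 ft to 736.0 ft: V₃ = 10.8 × (736.0/450.0)^0.0931 = 10.8 × 1.0468 = 11.3059 kt

11.31 kt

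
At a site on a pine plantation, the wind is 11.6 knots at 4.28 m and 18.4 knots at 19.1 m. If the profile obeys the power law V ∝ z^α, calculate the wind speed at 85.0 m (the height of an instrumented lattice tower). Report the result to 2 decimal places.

First find α: α = ln(V₂/V₁)/ln(z₂/z₁) = ln(18.4/11.6)/ln(19.1/4.28) = 0.46135/1.49574 = 0.3084
Extrapolate from 19.1 m to 85.0 m: V₃ = 18.4 × (85.0/19.1)^0.3084 = 18.4 × 1.5849 = 29.1613 knots

29.16 knots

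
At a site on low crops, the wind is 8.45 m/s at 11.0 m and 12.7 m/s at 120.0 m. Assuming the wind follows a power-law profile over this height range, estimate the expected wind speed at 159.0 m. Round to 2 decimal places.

First find α: α = ln(V₂/V₁)/ln(z₂/z₁) = ln(12.7/8.45)/ln(120.0/11.0) = 0.40744/2.38960 = 0.1705
Extrapolate from 120.0 m to 159.0 m: V₃ = 12.7 × (159.0/120.0)^0.1705 = 12.7 × 1.0492 = 13.3242 m/s

13.32 m/s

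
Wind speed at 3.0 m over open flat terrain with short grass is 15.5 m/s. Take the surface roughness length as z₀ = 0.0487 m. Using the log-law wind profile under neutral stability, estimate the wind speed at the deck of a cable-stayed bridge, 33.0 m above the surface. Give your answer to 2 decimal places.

24.52 m/s

Log law: V(z) ∝ ln(z/z₀), so V₂/V₁ = ln(z₂/z₀) / ln(z₁/z₀).
ln(33.0/0.0487) = 6.5186, ln(3.0/0.0487) = 4.1207
V₂ = 15.5 × 6.5186/4.1207 = 15.5 × 1.5819 = 24.5197 m/s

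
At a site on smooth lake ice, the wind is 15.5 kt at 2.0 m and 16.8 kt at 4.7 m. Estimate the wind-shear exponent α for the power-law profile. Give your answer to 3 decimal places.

α ≈ 0.094

Power law: V₂/V₁ = (z₂/z₁)^α ⇒ α = ln(V₂/V₁) / ln(z₂/z₁)
α = ln(16.8/15.5) / ln(4.7/2.0) = ln(1.0839) / ln(2.3500)
  = 0.08054 / 0.85442 = 0.09426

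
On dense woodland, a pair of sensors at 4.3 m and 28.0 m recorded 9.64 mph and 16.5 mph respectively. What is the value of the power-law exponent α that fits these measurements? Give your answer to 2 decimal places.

α ≈ 0.29

Power law: V₂/V₁ = (z₂/z₁)^α ⇒ α = ln(V₂/V₁) / ln(z₂/z₁)
α = ln(16.5/9.64) / ln(28.0/4.3) = ln(1.7116) / ln(6.5116)
  = 0.53744 / 1.87359 = 0.28685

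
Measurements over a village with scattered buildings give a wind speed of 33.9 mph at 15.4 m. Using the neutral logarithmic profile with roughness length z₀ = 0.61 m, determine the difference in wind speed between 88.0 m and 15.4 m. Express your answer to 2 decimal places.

18.30 mph

Log law: V₂ = V₁ · ln(z₂/z₀)/ln(z₁/z₀) = 33.9 × 4.9716/3.2287 = 52.2007 mph
ΔV = 52.2007 − 33.9 = 18.3007 mph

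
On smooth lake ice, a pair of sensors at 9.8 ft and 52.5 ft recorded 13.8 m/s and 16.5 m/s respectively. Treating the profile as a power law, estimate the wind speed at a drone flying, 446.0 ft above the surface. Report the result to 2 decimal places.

20.72 m/s

First find α: α = ln(V₂/V₁)/ln(z₂/z₁) = ln(16.5/13.8)/ln(52.5/9.8) = 0.17869/1.67843 = 0.1065
Extrapolate from 52.5 ft to 446.0 ft: V₃ = 16.5 × (446.0/52.5)^0.1065 = 16.5 × 1.2558 = 20.7208 m/s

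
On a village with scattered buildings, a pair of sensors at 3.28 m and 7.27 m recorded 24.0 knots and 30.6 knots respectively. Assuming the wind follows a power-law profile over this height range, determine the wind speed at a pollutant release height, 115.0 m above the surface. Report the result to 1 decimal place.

71.1 knots

First find α: α = ln(V₂/V₁)/ln(z₂/z₁) = ln(30.6/24.0)/ln(7.27/3.28) = 0.24295/0.79591 = 0.3052
Extrapolate from 7.27 m to 115.0 m: V₃ = 30.6 × (115.0/7.27)^0.3052 = 30.6 × 2.3229 = 71.0815 knots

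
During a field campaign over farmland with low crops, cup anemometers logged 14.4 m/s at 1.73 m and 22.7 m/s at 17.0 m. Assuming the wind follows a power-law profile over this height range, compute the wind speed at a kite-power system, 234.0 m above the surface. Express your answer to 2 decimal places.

First find α: α = ln(V₂/V₁)/ln(z₂/z₁) = ln(22.7/14.4)/ln(17.0/1.73) = 0.45514/2.28509 = 0.1992
Extrapolate from 17.0 m to 234.0 m: V₃ = 22.7 × (234.0/17.0)^0.1992 = 22.7 × 1.6858 = 38.2685 m/s

38.27 m/s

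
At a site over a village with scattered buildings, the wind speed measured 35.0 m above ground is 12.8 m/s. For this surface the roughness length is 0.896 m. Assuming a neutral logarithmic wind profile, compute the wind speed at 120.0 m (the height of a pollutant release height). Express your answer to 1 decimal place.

Log law: V(z) ∝ ln(z/z₀), so V₂/V₁ = ln(z₂/z₀) / ln(z₁/z₀).
ln(120.0/0.896) = 4.8973, ln(35.0/0.896) = 3.6652
V₂ = 12.8 × 4.8973/3.6652 = 12.8 × 1.3362 = 17.1031 m/s

17.1 m/s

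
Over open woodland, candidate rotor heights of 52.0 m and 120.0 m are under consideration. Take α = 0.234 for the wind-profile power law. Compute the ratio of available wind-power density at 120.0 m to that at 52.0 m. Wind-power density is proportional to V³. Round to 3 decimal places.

Speed ratio: V_B/V_A = (z_B/z_A)^α = (120.0/52.0)^0.234 = (2.3077)^0.234 = 1.21614
Power-density ratio: P_B/P_A = (V_B/V_A)³ = (1.21614)³ = 1.79867

1.799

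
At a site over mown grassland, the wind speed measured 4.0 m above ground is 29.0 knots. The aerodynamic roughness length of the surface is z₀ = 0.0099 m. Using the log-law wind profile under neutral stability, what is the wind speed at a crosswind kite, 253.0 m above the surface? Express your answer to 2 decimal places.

49.04 knots

Log law: V(z) ∝ ln(z/z₀), so V₂/V₁ = ln(z₂/z₀) / ln(z₁/z₀).
ln(253.0/0.0099) = 10.1486, ln(4.0/0.0099) = 6.0015
V₂ = 29.0 × 10.1486/6.0015 = 29.0 × 1.6910 = 49.0392 knots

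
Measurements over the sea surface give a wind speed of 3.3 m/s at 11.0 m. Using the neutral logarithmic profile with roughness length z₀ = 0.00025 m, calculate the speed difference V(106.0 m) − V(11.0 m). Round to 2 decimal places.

Log law: V₂ = V₁ · ln(z₂/z₀)/ln(z₁/z₀) = 3.3 × 12.9575/10.6919 = 3.9992 m/s
ΔV = 3.9992 − 3.3 = 0.6992 m/s

0.70 m/s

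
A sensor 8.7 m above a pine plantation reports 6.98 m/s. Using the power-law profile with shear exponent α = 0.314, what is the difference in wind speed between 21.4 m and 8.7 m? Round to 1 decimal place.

Power law: V₂ = V₁ · (z₂/z₁)^α = 6.98 × (2.4598)^0.314 = 9.2597 m/s
ΔV = 9.2597 − 6.98 = 2.2797 m/s

2.3 m/s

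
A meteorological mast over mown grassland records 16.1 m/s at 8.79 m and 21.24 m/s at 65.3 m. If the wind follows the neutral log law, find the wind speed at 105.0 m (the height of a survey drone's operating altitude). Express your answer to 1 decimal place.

Log law: V ∝ ln(z/z₀). From the pair, with r = V₁/V₂ = 0.75800,
ln z₀ = (ln z₁ − r·ln z₂)/(1 − r) = (2.1736 − 0.75800×4.1790)/0.24200 = -4.1078 → z₀ = 0.01644 m
V₃ = V₁ · ln(z₃/z₀)/ln(z₁/z₀) = 16.1 × 8.7618/6.2814 = 22.4574 m/s

22.5 m/s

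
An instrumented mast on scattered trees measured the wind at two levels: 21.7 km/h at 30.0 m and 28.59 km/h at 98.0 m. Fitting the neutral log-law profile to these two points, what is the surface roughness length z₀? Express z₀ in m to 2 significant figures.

z₀ ≈ 0.72 m

Log law: V(z) ∝ ln(z/z₀). With r = V₁/V₂ = 21.7/28.59 = 0.75901,
r · ln(z₂/z₀) = ln(z₁/z₀) ⇒ ln z₀ = (ln z₁ − r·ln z₂)/(1 − r)
ln z₀ = (3.40120 − 0.75901×4.58497) / 0.24099 = -0.3271
z₀ = exp(-0.3271) = 0.7210 m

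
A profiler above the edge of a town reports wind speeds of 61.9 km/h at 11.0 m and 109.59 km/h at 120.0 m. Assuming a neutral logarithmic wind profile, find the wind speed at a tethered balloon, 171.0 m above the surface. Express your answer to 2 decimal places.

116.66 km/h

Log law: V ∝ ln(z/z₀). From the pair, with r = V₁/V₂ = 0.56483,
ln z₀ = (ln z₁ − r·ln z₂)/(1 − r) = (2.3979 − 0.56483×4.7875)/0.43517 = -0.7037 → z₀ = 0.4947 m
V₃ = V₁ · ln(z₃/z₀)/ln(z₁/z₀) = 61.9 × 5.8454/3.1016 = 116.6583 km/h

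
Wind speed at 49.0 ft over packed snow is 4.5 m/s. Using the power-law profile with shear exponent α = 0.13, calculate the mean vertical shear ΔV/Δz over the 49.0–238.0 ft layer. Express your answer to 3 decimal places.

Power law: V₂ = V₁ · (z₂/z₁)^α = 4.5 × (4.8571)^0.13 = 5.5264 m/s
ΔV/Δz = (5.5264 − 4.5)/(238.0 − 49.0) = 1.0264/189.0000 = 0.00543 m/s/ft

0.005 m/s/ft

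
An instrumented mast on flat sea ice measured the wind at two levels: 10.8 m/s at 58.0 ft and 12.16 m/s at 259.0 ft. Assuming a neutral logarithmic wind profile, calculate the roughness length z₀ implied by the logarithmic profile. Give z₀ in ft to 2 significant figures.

Log law: V(z) ∝ ln(z/z₀). With r = V₁/V₂ = 10.8/12.16 = 0.88816,
r · ln(z₂/z₀) = ln(z₁/z₀) ⇒ ln z₀ = (ln z₁ − r·ln z₂)/(1 − r)
ln z₀ = (4.06044 − 0.88816×5.55683) / 0.11184 = -7.8226
z₀ = exp(-7.8226) = 0.0004006 ft

z₀ ≈ 0.00040 ft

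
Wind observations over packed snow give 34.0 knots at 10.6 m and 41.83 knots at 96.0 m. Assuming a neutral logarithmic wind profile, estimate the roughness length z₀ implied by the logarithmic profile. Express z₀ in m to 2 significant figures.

Log law: V(z) ∝ ln(z/z₀). With r = V₁/V₂ = 34.0/41.83 = 0.81281,
r · ln(z₂/z₀) = ln(z₁/z₀) ⇒ ln z₀ = (ln z₁ − r·ln z₂)/(1 − r)
ln z₀ = (2.36085 − 0.81281×4.56435) / 0.18719 = -7.2073
z₀ = exp(-7.2073) = 0.0007411 m

z₀ ≈ 0.00074 m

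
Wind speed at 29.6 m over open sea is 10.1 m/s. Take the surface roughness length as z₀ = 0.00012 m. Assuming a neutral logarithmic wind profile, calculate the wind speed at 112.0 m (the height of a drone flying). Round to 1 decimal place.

Log law: V(z) ∝ ln(z/z₀), so V₂/V₁ = ln(z₂/z₀) / ln(z₁/z₀).
ln(112.0/0.00012) = 13.7465, ln(29.6/0.00012) = 12.4158
V₂ = 10.1 × 13.7465/12.4158 = 10.1 × 1.1072 = 11.1825 m/s

11.2 m/s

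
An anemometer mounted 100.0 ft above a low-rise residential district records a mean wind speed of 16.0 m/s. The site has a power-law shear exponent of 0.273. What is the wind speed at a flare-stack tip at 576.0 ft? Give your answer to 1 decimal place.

Power-law profile: V₂ = V₁ · (z₂/z₁)^α
V₂ = 16.0 × (576.0/100.0)^0.273 = 16.0 × (5.7600)^0.273
    = 16.0 × 1.6129 = 25.8057 m/s

25.8 m/s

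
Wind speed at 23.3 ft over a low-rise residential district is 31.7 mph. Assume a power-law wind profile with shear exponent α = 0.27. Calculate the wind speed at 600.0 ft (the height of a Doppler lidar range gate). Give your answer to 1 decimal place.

76.2 mph

Power-law profile: V₂ = V₁ · (z₂/z₁)^α
V₂ = 31.7 × (600.0/23.3)^0.27 = 31.7 × (25.7511)^0.27
    = 31.7 × 2.4039 = 76.2033 mph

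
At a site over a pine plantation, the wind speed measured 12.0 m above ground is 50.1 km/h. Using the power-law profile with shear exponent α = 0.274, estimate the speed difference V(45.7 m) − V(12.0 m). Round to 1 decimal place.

Power law: V₂ = V₁ · (z₂/z₁)^α = 50.1 × (3.8083)^0.274 = 72.2702 km/h
ΔV = 72.2702 − 50.1 = 22.1702 km/h

22.2 km/h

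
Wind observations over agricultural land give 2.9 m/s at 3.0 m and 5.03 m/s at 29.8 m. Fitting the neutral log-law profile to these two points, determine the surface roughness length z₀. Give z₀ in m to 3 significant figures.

z₀ ≈ 0.132 m

Log law: V(z) ∝ ln(z/z₀). With r = V₁/V₂ = 2.9/5.03 = 0.57654,
r · ln(z₂/z₀) = ln(z₁/z₀) ⇒ ln z₀ = (ln z₁ − r·ln z₂)/(1 − r)
ln z₀ = (1.09861 − 0.57654×3.39451) / 0.42346 = -2.0273
z₀ = exp(-2.0273) = 0.1317 m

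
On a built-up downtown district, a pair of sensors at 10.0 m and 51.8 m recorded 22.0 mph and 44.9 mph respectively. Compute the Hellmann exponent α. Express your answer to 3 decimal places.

α ≈ 0.434

Power law: V₂/V₁ = (z₂/z₁)^α ⇒ α = ln(V₂/V₁) / ln(z₂/z₁)
α = ln(44.9/22.0) / ln(51.8/10.0) = ln(2.0409) / ln(5.1800)
  = 0.71340 / 1.64481 = 0.43373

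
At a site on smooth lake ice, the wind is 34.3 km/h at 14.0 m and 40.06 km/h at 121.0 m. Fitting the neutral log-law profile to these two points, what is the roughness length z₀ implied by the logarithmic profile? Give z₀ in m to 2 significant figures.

z₀ ≈ 0.000037 m

Log law: V(z) ∝ ln(z/z₀). With r = V₁/V₂ = 34.3/40.06 = 0.85622,
r · ln(z₂/z₀) = ln(z₁/z₀) ⇒ ln z₀ = (ln z₁ − r·ln z₂)/(1 − r)
ln z₀ = (2.63906 − 0.85622×4.79579) / 0.14378 = -10.2040
z₀ = exp(-10.2040) = 0.00003702 m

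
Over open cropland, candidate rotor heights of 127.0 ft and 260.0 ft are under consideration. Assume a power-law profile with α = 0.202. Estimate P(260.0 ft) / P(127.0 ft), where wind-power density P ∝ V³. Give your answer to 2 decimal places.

Speed ratio: V_B/V_A = (z_B/z_A)^α = (260.0/127.0)^0.202 = (2.0472)^0.202 = 1.15573
Power-density ratio: P_B/P_A = (V_B/V_A)³ = (1.15573)³ = 1.54372

1.54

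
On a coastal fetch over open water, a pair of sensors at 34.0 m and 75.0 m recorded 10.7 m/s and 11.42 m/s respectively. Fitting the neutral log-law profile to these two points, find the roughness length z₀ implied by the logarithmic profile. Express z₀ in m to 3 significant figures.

Log law: V(z) ∝ ln(z/z₀). With r = V₁/V₂ = 10.7/11.42 = 0.93695,
r · ln(z₂/z₀) = ln(z₁/z₀) ⇒ ln z₀ = (ln z₁ − r·ln z₂)/(1 − r)
ln z₀ = (3.52636 − 0.93695×4.31749) / 0.06305 = -8.2307
z₀ = exp(-8.2307) = 0.0002664 m

z₀ ≈ 0.000266 m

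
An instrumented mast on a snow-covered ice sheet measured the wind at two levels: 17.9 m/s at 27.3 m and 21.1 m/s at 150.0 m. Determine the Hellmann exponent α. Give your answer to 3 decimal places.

Power law: V₂/V₁ = (z₂/z₁)^α ⇒ α = ln(V₂/V₁) / ln(z₂/z₁)
α = ln(21.1/17.9) / ln(150.0/27.3) = ln(1.1788) / ln(5.4945)
  = 0.16447 / 1.70375 = 0.09654

α ≈ 0.097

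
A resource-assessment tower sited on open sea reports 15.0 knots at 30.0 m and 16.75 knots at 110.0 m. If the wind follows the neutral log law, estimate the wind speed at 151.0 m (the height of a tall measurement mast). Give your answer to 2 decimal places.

Log law: V ∝ ln(z/z₀). From the pair, with r = V₁/V₂ = 0.89552,
ln z₀ = (ln z₁ − r·ln z₂)/(1 − r) = (3.4012 − 0.89552×4.7005)/0.10448 = -7.7355 → z₀ = 0.0004370 m
V₃ = V₁ · ln(z₃/z₀)/ln(z₁/z₀) = 15.0 × 12.7528/11.1367 = 17.1767 knots

17.18 knots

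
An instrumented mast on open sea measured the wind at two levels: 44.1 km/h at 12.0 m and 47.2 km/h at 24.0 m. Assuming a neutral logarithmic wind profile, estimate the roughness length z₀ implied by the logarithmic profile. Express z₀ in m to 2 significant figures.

z₀ ≈ 0.00063 m

Log law: V(z) ∝ ln(z/z₀). With r = V₁/V₂ = 44.1/47.2 = 0.93432,
r · ln(z₂/z₀) = ln(z₁/z₀) ⇒ ln z₀ = (ln z₁ − r·ln z₂)/(1 − r)
ln z₀ = (2.48491 − 0.93432×3.17805) / 0.06568 = -7.3757
z₀ = exp(-7.3757) = 0.0006263 m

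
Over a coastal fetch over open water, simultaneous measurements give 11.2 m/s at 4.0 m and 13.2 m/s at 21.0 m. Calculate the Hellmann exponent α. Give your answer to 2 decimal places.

Power law: V₂/V₁ = (z₂/z₁)^α ⇒ α = ln(V₂/V₁) / ln(z₂/z₁)
α = ln(13.2/11.2) / ln(21.0/4.0) = ln(1.1786) / ln(5.2500)
  = 0.16430 / 1.65823 = 0.09908

α ≈ 0.10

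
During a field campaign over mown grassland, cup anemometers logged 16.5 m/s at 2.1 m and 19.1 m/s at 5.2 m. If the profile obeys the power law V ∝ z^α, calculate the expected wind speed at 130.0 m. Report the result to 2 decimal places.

32.11 m/s

First find α: α = ln(V₂/V₁)/ln(z₂/z₁) = ln(19.1/16.5)/ln(5.2/2.1) = 0.14633/0.90672 = 0.1614
Extrapolate from 5.2 m to 130.0 m: V₃ = 19.1 × (130.0/5.2)^0.1614 = 19.1 × 1.6811 = 32.1096 m/s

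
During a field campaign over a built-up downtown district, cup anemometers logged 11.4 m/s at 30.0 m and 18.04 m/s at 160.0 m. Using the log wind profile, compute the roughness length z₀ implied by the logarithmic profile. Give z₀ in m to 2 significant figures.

z₀ ≈ 1.7 m

Log law: V(z) ∝ ln(z/z₀). With r = V₁/V₂ = 11.4/18.04 = 0.63193,
r · ln(z₂/z₀) = ln(z₁/z₀) ⇒ ln z₀ = (ln z₁ − r·ln z₂)/(1 − r)
ln z₀ = (3.40120 − 0.63193×5.07517) / 0.36807 = 0.5272
z₀ = exp(0.5272) = 1.694 m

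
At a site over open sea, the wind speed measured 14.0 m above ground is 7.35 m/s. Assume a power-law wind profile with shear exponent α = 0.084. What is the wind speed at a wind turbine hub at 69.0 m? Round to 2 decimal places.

Power-law profile: V₂ = V₁ · (z₂/z₁)^α
V₂ = 7.35 × (69.0/14.0)^0.084 = 7.35 × (4.9286)^0.084
    = 7.35 × 1.1434 = 8.4038 m/s

8.40 m/s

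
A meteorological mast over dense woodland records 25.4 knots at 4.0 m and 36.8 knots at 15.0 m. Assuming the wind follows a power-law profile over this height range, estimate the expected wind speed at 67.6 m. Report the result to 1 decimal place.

56.1 knots

First find α: α = ln(V₂/V₁)/ln(z₂/z₁) = ln(36.8/25.4)/ln(15.0/4.0) = 0.37075/1.32176 = 0.2805
Extrapolate from 15.0 m to 67.6 m: V₃ = 36.8 × (67.6/15.0)^0.2805 = 36.8 × 1.5255 = 56.1374 knots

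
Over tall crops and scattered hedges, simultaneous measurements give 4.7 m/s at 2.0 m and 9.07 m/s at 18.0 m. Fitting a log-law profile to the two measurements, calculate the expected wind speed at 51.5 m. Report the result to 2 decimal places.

11.16 m/s

Log law: V ∝ ln(z/z₀). From the pair, with r = V₁/V₂ = 0.51819,
ln z₀ = (ln z₁ − r·ln z₂)/(1 − r) = (0.6931 − 0.51819×2.8904)/0.48181 = -1.6700 → z₀ = 0.1882 m
V₃ = V₁ · ln(z₃/z₀)/ln(z₁/z₀) = 4.7 × 5.6116/2.3631 = 11.1607 m/s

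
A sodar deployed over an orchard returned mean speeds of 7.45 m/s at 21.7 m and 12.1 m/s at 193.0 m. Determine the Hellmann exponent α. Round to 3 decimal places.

α ≈ 0.222

Power law: V₂/V₁ = (z₂/z₁)^α ⇒ α = ln(V₂/V₁) / ln(z₂/z₁)
α = ln(12.1/7.45) / ln(193.0/21.7) = ln(1.6242) / ln(8.8940)
  = 0.48499 / 2.18538 = 0.22193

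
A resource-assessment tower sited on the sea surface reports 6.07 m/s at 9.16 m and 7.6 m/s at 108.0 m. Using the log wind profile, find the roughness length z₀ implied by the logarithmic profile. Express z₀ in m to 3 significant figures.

Log law: V(z) ∝ ln(z/z₀). With r = V₁/V₂ = 6.07/7.6 = 0.79868,
r · ln(z₂/z₀) = ln(z₁/z₀) ⇒ ln z₀ = (ln z₁ − r·ln z₂)/(1 − r)
ln z₀ = (2.21485 − 0.79868×4.68213) / 0.20132 = -7.5737
z₀ = exp(-7.5737) = 0.0005138 m

z₀ ≈ 0.000514 m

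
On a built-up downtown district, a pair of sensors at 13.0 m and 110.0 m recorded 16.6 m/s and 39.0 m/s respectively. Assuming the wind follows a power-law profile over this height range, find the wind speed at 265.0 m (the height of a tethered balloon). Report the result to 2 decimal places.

55.44 m/s

First find α: α = ln(V₂/V₁)/ln(z₂/z₁) = ln(39.0/16.6)/ln(110.0/13.0) = 0.85416/2.13553 = 0.4000
Extrapolate from 110.0 m to 265.0 m: V₃ = 39.0 × (265.0/110.0)^0.4000 = 39.0 × 1.4215 = 55.4366 m/s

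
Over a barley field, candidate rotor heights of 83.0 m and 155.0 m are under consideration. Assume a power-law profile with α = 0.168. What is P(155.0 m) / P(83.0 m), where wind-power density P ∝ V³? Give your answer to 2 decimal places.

1.37

Speed ratio: V_B/V_A = (z_B/z_A)^α = (155.0/83.0)^0.168 = (1.8675)^0.168 = 1.11063
Power-density ratio: P_B/P_A = (V_B/V_A)³ = (1.11063)³ = 1.36997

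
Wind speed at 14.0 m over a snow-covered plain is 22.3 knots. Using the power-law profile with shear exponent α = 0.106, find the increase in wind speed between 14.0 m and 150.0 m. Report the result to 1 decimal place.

6.4 knots

Power law: V₂ = V₁ · (z₂/z₁)^α = 22.3 × (10.7143)^0.106 = 28.6735 knots
ΔV = 28.6735 − 22.3 = 6.3735 knots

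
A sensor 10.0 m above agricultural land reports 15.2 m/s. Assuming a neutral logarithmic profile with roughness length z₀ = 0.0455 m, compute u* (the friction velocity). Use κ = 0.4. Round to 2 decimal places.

Log law: V(z) = (u*/κ) · ln(z/z₀) ⇒ u* = κ · V / ln(z/z₀)
u* = 0.4 × 15.2 / ln(10.0/0.0455) = 0.4 × 15.2 / 5.3926
   = 6.0800 / 5.3926 = 1.1275 m/s

u* ≈ 1.13 m/s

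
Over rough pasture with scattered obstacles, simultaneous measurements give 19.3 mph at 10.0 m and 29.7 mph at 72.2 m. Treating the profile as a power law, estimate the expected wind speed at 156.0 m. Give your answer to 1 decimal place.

35.1 mph

First find α: α = ln(V₂/V₁)/ln(z₂/z₁) = ln(29.7/19.3)/ln(72.2/10.0) = 0.43104/1.97685 = 0.2180
Extrapolate from 72.2 m to 156.0 m: V₃ = 29.7 × (156.0/72.2)^0.2180 = 29.7 × 1.1829 = 35.1327 mph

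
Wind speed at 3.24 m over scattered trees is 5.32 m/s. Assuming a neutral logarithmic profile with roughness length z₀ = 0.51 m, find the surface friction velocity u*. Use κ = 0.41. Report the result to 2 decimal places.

u* ≈ 1.18 m/s

Log law: V(z) = (u*/κ) · ln(z/z₀) ⇒ u* = κ · V / ln(z/z₀)
u* = 0.41 × 5.32 / ln(3.24/0.51) = 0.41 × 5.32 / 1.8489
   = 2.1812 / 1.8489 = 1.1797 m/s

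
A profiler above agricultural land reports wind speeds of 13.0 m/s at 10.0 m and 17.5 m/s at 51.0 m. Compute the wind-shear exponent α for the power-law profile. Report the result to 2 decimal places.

Power law: V₂/V₁ = (z₂/z₁)^α ⇒ α = ln(V₂/V₁) / ln(z₂/z₁)
α = ln(17.5/13.0) / ln(51.0/10.0) = ln(1.3462) / ln(5.1000)
  = 0.29725 / 1.62924 = 0.18245

α ≈ 0.18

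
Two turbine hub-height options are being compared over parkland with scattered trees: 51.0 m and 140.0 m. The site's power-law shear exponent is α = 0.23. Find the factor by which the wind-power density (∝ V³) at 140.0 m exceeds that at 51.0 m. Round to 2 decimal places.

2.01

Speed ratio: V_B/V_A = (z_B/z_A)^α = (140.0/51.0)^0.23 = (2.7451)^0.23 = 1.26144
Power-density ratio: P_B/P_A = (V_B/V_A)³ = (1.26144)³ = 2.00727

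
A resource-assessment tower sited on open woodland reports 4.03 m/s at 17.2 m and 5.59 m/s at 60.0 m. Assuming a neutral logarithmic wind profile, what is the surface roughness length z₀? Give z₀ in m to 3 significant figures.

Log law: V(z) ∝ ln(z/z₀). With r = V₁/V₂ = 4.03/5.59 = 0.72093,
r · ln(z₂/z₀) = ln(z₁/z₀) ⇒ ln z₀ = (ln z₁ − r·ln z₂)/(1 − r)
ln z₀ = (2.84491 − 0.72093×4.09434) / 0.27907 = -0.3828
z₀ = exp(-0.3828) = 0.6820 m

z₀ ≈ 0.682 m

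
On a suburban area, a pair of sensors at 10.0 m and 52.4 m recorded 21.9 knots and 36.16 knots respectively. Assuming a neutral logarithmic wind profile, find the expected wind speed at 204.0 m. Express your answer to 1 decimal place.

Log law: V ∝ ln(z/z₀). From the pair, with r = V₁/V₂ = 0.60564,
ln z₀ = (ln z₁ − r·ln z₂)/(1 − r) = (2.3026 − 0.60564×3.9589)/0.39436 = -0.2411 → z₀ = 0.7857 m
V₃ = V₁ · ln(z₃/z₀)/ln(z₁/z₀) = 21.9 × 5.5593/2.5437 = 47.8621 knots

47.9 knots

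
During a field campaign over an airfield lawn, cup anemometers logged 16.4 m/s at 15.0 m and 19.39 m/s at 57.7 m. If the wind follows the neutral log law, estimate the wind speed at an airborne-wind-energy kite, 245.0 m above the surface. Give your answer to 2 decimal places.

Log law: V ∝ ln(z/z₀). From the pair, with r = V₁/V₂ = 0.84580,
ln z₀ = (ln z₁ − r·ln z₂)/(1 − r) = (2.7081 − 0.84580×4.0553)/0.15420 = -4.6813 → z₀ = 0.009267 m
V₃ = V₁ · ln(z₃/z₀)/ln(z₁/z₀) = 16.4 × 10.1826/7.3894 = 22.5993 m/s

22.60 m/s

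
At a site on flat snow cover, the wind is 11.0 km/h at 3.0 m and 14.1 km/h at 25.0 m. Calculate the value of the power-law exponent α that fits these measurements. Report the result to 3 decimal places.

α ≈ 0.117

Power law: V₂/V₁ = (z₂/z₁)^α ⇒ α = ln(V₂/V₁) / ln(z₂/z₁)
α = ln(14.1/11.0) / ln(25.0/3.0) = ln(1.2818) / ln(8.3333)
  = 0.24828 / 2.12026 = 0.11710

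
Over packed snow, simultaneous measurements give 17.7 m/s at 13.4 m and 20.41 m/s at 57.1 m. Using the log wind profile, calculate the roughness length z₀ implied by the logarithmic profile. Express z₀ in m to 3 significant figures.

Log law: V(z) ∝ ln(z/z₀). With r = V₁/V₂ = 17.7/20.41 = 0.86722,
r · ln(z₂/z₀) = ln(z₁/z₀) ⇒ ln z₀ = (ln z₁ − r·ln z₂)/(1 − r)
ln z₀ = (2.59525 − 0.86722×4.04480) / 0.13278 = -6.8723
z₀ = exp(-6.8723) = 0.001036 m

z₀ ≈ 0.00104 m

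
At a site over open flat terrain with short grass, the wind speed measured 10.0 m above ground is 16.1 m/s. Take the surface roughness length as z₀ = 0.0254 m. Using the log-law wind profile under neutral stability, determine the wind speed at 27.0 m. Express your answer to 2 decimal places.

Log law: V(z) ∝ ln(z/z₀), so V₂/V₁ = ln(z₂/z₀) / ln(z₁/z₀).
ln(27.0/0.0254) = 6.9688, ln(10.0/0.0254) = 5.9756
V₂ = 16.1 × 6.9688/5.9756 = 16.1 × 1.1662 = 18.7761 m/s

18.78 m/s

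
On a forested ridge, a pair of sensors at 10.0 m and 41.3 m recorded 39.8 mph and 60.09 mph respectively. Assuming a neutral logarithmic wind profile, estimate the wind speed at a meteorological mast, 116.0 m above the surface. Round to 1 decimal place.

Log law: V ∝ ln(z/z₀). From the pair, with r = V₁/V₂ = 0.66234,
ln z₀ = (ln z₁ − r·ln z₂)/(1 − r) = (2.3026 − 0.66234×3.7209)/0.33766 = -0.4794 → z₀ = 0.6191 m
V₃ = V₁ · ln(z₃/z₀)/ln(z₁/z₀) = 39.8 × 5.2330/2.7820 = 74.8643 mph

74.9 mph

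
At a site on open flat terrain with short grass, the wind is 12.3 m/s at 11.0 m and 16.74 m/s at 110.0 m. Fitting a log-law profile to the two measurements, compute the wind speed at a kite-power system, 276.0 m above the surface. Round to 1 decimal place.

18.5 m/s

Log law: V ∝ ln(z/z₀). From the pair, with r = V₁/V₂ = 0.73477,
ln z₀ = (ln z₁ − r·ln z₂)/(1 − r) = (2.3979 − 0.73477×4.7005)/0.26523 = -3.9809 → z₀ = 0.01867 m
V₃ = V₁ · ln(z₃/z₀)/ln(z₁/z₀) = 12.3 × 9.6013/6.3788 = 18.5139 m/s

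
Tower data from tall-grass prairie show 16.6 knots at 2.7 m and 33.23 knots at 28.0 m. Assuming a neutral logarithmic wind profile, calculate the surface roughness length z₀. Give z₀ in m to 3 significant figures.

z₀ ≈ 0.261 m

Log law: V(z) ∝ ln(z/z₀). With r = V₁/V₂ = 16.6/33.23 = 0.49955,
r · ln(z₂/z₀) = ln(z₁/z₀) ⇒ ln z₀ = (ln z₁ − r·ln z₂)/(1 − r)
ln z₀ = (0.99325 − 0.49955×3.33220) / 0.50045 = -1.3415
z₀ = exp(-1.3415) = 0.2615 m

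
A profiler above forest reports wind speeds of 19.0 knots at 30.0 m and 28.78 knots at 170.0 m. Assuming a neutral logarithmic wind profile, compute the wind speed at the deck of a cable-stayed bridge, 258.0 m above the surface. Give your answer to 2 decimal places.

Log law: V ∝ ln(z/z₀). From the pair, with r = V₁/V₂ = 0.66018,
ln z₀ = (ln z₁ − r·ln z₂)/(1 − r) = (3.4012 − 0.66018×5.1358)/0.33982 = 0.0313 → z₀ = 1.032 m
V₃ = V₁ · ln(z₃/z₀)/ln(z₁/z₀) = 19.0 × 5.5216/3.3699 = 31.1320 knots

31.13 knots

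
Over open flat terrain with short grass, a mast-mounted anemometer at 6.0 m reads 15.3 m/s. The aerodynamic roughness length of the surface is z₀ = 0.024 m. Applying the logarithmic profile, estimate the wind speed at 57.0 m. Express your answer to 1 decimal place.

Log law: V(z) ∝ ln(z/z₀), so V₂/V₁ = ln(z₂/z₀) / ln(z₁/z₀).
ln(57.0/0.024) = 7.7728, ln(6.0/0.024) = 5.5215
V₂ = 15.3 × 7.7728/5.5215 = 15.3 × 1.4077 = 21.5383 m/s

21.5 m/s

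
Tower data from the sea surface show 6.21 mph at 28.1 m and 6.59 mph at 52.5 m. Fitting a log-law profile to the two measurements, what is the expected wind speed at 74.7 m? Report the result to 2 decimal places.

Log law: V ∝ ln(z/z₀). From the pair, with r = V₁/V₂ = 0.94234,
ln z₀ = (ln z₁ − r·ln z₂)/(1 − r) = (3.3358 − 0.94234×3.9608)/0.05766 = -6.8788 → z₀ = 0.001029 m
V₃ = V₁ · ln(z₃/z₀)/ln(z₁/z₀) = 6.21 × 11.1922/10.2145 = 6.8044 mph

6.80 mph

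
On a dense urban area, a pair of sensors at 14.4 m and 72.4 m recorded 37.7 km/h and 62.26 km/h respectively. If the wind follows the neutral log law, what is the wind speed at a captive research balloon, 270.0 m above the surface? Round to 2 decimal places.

Log law: V ∝ ln(z/z₀). From the pair, with r = V₁/V₂ = 0.60553,
ln z₀ = (ln z₁ − r·ln z₂)/(1 − r) = (2.6672 − 0.60553×4.2822)/0.39447 = 0.1882 → z₀ = 1.207 m
V₃ = V₁ · ln(z₃/z₀)/ln(z₁/z₀) = 37.7 × 5.4102/2.4790 = 82.2765 km/h

82.28 km/h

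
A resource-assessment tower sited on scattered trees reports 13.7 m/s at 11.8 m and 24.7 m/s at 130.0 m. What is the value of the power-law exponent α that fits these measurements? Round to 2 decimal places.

Power law: V₂/V₁ = (z₂/z₁)^α ⇒ α = ln(V₂/V₁) / ln(z₂/z₁)
α = ln(24.7/13.7) / ln(130.0/11.8) = ln(1.8029) / ln(11.0169)
  = 0.58941 / 2.39943 = 0.24564

α ≈ 0.25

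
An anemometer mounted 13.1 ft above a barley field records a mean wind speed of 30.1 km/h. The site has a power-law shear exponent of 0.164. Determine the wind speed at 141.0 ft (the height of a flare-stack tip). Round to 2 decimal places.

44.44 km/h

Power-law profile: V₂ = V₁ · (z₂/z₁)^α
V₂ = 30.1 × (141.0/13.1)^0.164 = 30.1 × (10.7634)^0.164
    = 30.1 × 1.4765 = 44.4433 km/h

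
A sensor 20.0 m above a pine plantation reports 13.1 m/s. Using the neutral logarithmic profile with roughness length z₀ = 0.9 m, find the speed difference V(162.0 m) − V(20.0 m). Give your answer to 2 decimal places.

8.84 m/s

Log law: V₂ = V₁ · ln(z₂/z₀)/ln(z₁/z₀) = 13.1 × 5.1930/3.1011 = 21.9367 m/s
ΔV = 21.9367 − 13.1 = 8.8367 m/s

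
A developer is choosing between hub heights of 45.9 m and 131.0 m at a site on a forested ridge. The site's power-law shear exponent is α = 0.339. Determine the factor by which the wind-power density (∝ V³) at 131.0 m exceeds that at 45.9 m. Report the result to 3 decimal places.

2.905

Speed ratio: V_B/V_A = (z_B/z_A)^α = (131.0/45.9)^0.339 = (2.8540)^0.339 = 1.42692
Power-density ratio: P_B/P_A = (V_B/V_A)³ = (1.42692)³ = 2.90537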